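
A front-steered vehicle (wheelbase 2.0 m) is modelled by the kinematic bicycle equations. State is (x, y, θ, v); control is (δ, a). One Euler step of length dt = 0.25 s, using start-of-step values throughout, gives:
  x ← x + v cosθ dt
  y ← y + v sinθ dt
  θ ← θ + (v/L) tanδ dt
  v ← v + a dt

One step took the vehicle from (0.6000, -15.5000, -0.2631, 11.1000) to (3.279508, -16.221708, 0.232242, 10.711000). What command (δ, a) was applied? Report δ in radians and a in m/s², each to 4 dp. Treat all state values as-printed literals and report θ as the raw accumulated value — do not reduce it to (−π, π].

δ = 0.3429, a = -1.5560

a = (v'−v)/dt = (-0.389000)/0.25 = -1.5560
Δθ = θ'−θ = 0.495342;  (v·dt/L) = 11.1000·0.25/2.0 = 1.387500
tan δ = Δθ·L/(v·dt) = 0.357003  →  δ = 0.3429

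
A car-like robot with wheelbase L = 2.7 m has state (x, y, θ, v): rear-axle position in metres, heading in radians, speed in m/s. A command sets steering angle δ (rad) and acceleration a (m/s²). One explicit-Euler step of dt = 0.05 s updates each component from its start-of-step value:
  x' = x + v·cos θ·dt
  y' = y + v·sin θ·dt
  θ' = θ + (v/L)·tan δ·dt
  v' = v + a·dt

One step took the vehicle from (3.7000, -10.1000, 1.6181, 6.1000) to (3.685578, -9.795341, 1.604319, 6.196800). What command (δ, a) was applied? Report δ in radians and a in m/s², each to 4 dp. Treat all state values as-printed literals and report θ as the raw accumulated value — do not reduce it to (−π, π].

a = (v'−v)/dt = (0.096800)/0.05 = 1.9360
Δθ = θ'−θ = -0.013781;  (v·dt/L) = 6.1000·0.05/2.7 = 0.112963
tan δ = Δθ·L/(v·dt) = -0.121996  →  δ = -0.1214

δ = -0.1214, a = 1.9360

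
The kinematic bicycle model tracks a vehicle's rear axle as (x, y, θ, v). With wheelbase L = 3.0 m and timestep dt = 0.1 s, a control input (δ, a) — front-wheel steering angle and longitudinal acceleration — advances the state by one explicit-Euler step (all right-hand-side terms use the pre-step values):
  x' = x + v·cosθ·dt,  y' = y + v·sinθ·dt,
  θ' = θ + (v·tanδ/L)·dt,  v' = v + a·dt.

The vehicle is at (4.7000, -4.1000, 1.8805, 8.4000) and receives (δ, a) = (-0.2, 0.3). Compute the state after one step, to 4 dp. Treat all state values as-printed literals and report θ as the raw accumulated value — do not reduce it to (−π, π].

x' = 4.7000 + 8.4000·cos(1.8805)·0.1 = 4.4440
y' = -4.1000 + 8.4000·sin(1.8805)·0.1 = -3.3000
θ' = 1.8805 + (8.4000/3.0)·tan(-0.2)·0.1 = 1.8237
v' = 8.4000 + 0.3000·0.1 = 8.4300

(4.4440, -3.3000, 1.8237, 8.4300)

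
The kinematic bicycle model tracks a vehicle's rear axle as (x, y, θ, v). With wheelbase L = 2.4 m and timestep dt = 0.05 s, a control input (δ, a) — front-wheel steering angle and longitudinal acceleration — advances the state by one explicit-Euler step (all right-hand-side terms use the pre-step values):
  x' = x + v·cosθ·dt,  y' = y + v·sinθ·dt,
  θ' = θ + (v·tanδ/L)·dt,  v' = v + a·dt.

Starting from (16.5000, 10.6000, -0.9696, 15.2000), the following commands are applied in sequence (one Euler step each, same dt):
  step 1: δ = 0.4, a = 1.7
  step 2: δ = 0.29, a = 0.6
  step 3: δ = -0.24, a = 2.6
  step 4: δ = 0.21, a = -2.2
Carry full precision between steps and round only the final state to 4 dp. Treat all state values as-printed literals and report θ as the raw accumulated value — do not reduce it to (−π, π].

(18.5351, 8.3257, -0.7502, 15.3350)

after step 1 (δ=0.4, a=1.7): (16.929878, 9.973259, -0.835715, 15.285000)
after step 2 (δ=0.29, a=0.6): (17.442420, 9.406356, -0.740690, 15.315000)
after step 3 (δ=-0.24, a=2.6): (18.007547, 8.889630, -0.818770, 15.445000)
after step 4 (δ=0.21, a=-2.2): (18.535086, 8.325652, -0.750187, 15.335000)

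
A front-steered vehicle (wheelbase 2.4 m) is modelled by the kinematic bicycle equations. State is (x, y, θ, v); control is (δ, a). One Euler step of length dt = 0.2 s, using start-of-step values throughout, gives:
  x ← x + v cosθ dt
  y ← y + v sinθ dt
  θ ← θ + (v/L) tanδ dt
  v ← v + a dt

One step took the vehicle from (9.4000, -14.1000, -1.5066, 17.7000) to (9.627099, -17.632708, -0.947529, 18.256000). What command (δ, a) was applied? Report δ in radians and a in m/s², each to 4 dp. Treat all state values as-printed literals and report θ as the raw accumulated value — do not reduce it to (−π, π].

a = (v'−v)/dt = (0.556000)/0.2 = 2.7800
Δθ = θ'−θ = 0.559071;  (v·dt/L) = 17.7000·0.2/2.4 = 1.475000
tan δ = Δθ·L/(v·dt) = 0.379031  →  δ = 0.3623

δ = 0.3623, a = 2.7800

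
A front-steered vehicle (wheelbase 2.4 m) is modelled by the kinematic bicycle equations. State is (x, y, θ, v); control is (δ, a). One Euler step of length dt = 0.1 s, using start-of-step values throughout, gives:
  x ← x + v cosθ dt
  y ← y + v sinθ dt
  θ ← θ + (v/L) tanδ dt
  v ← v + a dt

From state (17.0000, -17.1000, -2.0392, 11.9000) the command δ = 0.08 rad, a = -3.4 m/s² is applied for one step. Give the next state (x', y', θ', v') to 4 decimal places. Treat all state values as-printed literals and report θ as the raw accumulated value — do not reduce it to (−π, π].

x' = 17.0000 + 11.9000·cos(-2.0392)·0.1 = 16.4628
y' = -17.1000 + 11.9000·sin(-2.0392)·0.1 = -18.1618
θ' = -2.0392 + (11.9000/2.4)·tan(0.08)·0.1 = -1.9994
v' = 11.9000 − 3.4000·0.1 = 11.5600

(16.4628, -18.1618, -1.9994, 11.5600)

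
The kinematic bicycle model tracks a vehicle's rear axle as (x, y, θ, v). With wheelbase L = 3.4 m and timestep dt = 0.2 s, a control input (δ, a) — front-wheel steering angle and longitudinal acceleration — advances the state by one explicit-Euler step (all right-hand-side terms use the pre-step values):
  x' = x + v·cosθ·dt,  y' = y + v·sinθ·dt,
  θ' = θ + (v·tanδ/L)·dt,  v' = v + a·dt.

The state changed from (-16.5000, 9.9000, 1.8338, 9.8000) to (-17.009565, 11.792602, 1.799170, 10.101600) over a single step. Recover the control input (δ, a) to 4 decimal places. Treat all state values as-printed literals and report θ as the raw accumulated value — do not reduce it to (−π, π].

δ = -0.0600, a = 1.5080

a = (v'−v)/dt = (0.301600)/0.2 = 1.5080
Δθ = θ'−θ = -0.034630;  (v·dt/L) = 9.8000·0.2/3.4 = 0.576471
tan δ = Δθ·L/(v·dt) = -0.060072  →  δ = -0.0600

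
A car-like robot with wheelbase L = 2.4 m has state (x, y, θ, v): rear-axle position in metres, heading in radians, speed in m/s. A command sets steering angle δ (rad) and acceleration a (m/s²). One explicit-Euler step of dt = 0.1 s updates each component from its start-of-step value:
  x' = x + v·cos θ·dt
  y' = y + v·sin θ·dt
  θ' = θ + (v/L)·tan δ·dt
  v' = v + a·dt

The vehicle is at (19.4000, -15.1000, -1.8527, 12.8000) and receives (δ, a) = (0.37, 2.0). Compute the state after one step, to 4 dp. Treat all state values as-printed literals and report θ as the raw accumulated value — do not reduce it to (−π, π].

x' = 19.4000 + 12.8000·cos(-1.8527)·0.1 = 19.0439
y' = -15.1000 + 12.8000·sin(-1.8527)·0.1 = -16.3295
θ' = -1.8527 + (12.8000/2.4)·tan(0.37)·0.1 = -1.6458
v' = 12.8000 + 2.0000·0.1 = 13.0000

(19.0439, -16.3295, -1.6458, 13.0000)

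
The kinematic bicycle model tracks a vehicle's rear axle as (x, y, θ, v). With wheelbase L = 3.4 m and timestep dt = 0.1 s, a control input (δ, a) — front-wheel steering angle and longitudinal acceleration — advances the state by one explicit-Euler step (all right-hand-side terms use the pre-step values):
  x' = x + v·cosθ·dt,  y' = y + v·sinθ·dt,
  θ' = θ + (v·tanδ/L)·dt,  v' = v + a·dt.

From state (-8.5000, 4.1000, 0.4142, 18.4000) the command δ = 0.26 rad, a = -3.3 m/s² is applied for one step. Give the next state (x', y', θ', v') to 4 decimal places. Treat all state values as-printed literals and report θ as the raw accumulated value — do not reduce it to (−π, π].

(-6.8156, 4.8405, 0.5582, 18.0700)

x' = -8.5000 + 18.4000·cos(0.4142)·0.1 = -6.8156
y' = 4.1000 + 18.4000·sin(0.4142)·0.1 = 4.8405
θ' = 0.4142 + (18.4000/3.4)·tan(0.26)·0.1 = 0.5582
v' = 18.4000 − 3.3000·0.1 = 18.0700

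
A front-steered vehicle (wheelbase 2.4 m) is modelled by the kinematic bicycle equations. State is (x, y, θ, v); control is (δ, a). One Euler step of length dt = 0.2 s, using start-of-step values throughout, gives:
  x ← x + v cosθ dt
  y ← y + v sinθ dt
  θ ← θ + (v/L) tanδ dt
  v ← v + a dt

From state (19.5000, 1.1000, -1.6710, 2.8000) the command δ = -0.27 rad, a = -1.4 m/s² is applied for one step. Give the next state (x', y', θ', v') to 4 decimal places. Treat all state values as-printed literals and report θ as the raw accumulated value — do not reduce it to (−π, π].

x' = 19.5000 + 2.8000·cos(-1.6710)·0.2 = 19.4440
y' = 1.1000 + 2.8000·sin(-1.6710)·0.2 = 0.5428
θ' = -1.6710 + (2.8000/2.4)·tan(-0.27)·0.2 = -1.7356
v' = 2.8000 − 1.4000·0.2 = 2.5200

(19.4440, 0.5428, -1.7356, 2.5200)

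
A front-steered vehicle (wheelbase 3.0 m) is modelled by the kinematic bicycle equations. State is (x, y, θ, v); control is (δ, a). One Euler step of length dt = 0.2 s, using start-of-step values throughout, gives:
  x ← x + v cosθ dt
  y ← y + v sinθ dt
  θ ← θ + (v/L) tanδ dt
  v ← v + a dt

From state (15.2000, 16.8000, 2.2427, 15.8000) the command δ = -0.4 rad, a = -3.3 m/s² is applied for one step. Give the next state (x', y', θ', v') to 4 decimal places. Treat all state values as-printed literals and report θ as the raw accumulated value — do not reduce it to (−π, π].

(13.2330, 19.2731, 1.7974, 15.1400)

x' = 15.2000 + 15.8000·cos(2.2427)·0.2 = 13.2330
y' = 16.8000 + 15.8000·sin(2.2427)·0.2 = 19.2731
θ' = 2.2427 + (15.8000/3.0)·tan(-0.4)·0.2 = 1.7974
v' = 15.8000 − 3.3000·0.2 = 15.1400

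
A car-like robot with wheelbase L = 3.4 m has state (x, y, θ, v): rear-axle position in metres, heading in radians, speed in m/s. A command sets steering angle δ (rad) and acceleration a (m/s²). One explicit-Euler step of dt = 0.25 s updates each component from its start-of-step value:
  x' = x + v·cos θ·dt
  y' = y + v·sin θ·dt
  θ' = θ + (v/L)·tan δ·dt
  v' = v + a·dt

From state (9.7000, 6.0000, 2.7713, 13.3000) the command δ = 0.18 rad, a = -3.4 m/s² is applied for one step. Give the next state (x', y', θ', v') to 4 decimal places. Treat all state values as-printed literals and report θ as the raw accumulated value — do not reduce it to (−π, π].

x' = 9.7000 + 13.3000·cos(2.7713)·0.25 = 6.6004
y' = 6.0000 + 13.3000·sin(2.7713)·0.25 = 7.2033
θ' = 2.7713 + (13.3000/3.4)·tan(0.18)·0.25 = 2.9493
v' = 13.3000 − 3.4000·0.25 = 12.4500

(6.6004, 7.2033, 2.9493, 12.4500)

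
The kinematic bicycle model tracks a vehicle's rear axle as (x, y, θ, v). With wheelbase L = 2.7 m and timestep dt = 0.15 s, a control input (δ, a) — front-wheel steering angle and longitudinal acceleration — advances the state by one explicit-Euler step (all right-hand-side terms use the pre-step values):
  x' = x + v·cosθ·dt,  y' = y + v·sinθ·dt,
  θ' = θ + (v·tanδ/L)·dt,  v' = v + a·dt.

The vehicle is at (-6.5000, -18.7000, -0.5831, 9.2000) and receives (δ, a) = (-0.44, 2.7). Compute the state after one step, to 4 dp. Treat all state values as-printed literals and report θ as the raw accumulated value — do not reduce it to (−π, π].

x' = -6.5000 + 9.2000·cos(-0.5831)·0.15 = -5.3480
y' = -18.7000 + 9.2000·sin(-0.5831)·0.15 = -19.4598
θ' = -0.5831 + (9.2000/2.7)·tan(-0.44)·0.15 = -0.8237
v' = 9.2000 + 2.7000·0.15 = 9.6050

(-5.3480, -19.4598, -0.8237, 9.6050)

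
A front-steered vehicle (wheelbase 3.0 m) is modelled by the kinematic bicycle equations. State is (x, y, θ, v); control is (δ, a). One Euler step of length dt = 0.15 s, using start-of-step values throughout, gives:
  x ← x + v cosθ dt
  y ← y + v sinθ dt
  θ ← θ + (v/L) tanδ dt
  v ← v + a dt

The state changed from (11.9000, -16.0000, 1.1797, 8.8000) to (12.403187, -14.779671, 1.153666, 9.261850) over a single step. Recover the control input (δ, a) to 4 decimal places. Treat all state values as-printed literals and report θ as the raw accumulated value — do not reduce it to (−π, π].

a = (v'−v)/dt = (0.461850)/0.15 = 3.0790
Δθ = θ'−θ = -0.026034;  (v·dt/L) = 8.8000·0.15/3.0 = 0.440000
tan δ = Δθ·L/(v·dt) = -0.059168  →  δ = -0.0591

δ = -0.0591, a = 3.0790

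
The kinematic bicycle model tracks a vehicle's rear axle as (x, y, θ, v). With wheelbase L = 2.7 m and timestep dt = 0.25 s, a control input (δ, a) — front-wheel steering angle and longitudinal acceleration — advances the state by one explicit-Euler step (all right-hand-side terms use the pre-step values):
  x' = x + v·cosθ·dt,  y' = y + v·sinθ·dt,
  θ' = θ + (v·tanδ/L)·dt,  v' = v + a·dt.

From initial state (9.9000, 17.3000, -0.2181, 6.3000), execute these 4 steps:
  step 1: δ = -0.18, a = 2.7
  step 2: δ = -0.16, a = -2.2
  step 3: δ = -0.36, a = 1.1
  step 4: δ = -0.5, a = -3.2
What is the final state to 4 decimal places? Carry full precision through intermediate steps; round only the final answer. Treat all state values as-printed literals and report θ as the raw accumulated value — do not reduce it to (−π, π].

(15.8826, 14.7194, -0.9913, 5.9000)

after step 1 (δ=-0.18, a=2.7): (11.437689, 16.959209, -0.324249, 6.975000)
after step 2 (δ=-0.16, a=-2.2): (13.090572, 16.403656, -0.428473, 6.425000)
after step 3 (δ=-0.36, a=1.1): (14.551619, 15.736287, -0.652398, 6.700000)
after step 4 (δ=-0.5, a=-3.2): (15.882625, 14.719405, -0.991308, 5.900000)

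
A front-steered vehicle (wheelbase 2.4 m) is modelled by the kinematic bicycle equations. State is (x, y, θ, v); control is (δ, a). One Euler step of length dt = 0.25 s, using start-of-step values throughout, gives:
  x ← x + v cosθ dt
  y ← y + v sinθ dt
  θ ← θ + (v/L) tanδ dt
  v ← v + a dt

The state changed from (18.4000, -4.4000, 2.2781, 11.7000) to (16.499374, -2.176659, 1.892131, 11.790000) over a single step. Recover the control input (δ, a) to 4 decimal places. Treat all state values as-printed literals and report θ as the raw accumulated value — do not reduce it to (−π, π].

a = (v'−v)/dt = (0.090000)/0.25 = 0.3600
Δθ = θ'−θ = -0.385969;  (v·dt/L) = 11.7000·0.25/2.4 = 1.218750
tan δ = Δθ·L/(v·dt) = -0.316693  →  δ = -0.3067

δ = -0.3067, a = 0.3600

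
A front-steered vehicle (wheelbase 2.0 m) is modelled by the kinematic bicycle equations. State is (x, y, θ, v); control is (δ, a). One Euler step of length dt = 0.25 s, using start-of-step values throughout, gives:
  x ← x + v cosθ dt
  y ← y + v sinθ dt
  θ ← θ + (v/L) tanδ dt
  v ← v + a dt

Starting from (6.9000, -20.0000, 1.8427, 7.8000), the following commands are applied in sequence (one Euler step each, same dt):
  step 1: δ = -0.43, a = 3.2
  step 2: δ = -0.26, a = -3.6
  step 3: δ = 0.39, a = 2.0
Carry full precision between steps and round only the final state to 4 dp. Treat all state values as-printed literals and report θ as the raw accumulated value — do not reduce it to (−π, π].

after step 1 (δ=-0.43, a=3.2): (6.376297, -18.121640, 1.395545, 8.600000)
after step 2 (δ=-0.26, a=-3.6): (6.751163, -16.004573, 1.109571, 7.700000)
after step 3 (δ=0.39, a=2.0): (7.607875, -14.280720, 1.505212, 8.200000)

(7.6079, -14.2807, 1.5052, 8.2000)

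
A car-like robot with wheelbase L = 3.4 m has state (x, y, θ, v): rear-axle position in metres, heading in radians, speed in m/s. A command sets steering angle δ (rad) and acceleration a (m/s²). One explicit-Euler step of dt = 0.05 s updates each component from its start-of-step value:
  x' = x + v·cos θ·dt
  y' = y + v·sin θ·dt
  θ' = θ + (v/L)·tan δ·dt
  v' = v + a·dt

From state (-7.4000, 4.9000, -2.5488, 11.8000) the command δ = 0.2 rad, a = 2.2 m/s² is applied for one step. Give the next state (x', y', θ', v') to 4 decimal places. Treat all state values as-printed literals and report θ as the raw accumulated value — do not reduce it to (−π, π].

(-7.8893, 4.5704, -2.5136, 11.9100)

x' = -7.4000 + 11.8000·cos(-2.5488)·0.05 = -7.8893
y' = 4.9000 + 11.8000·sin(-2.5488)·0.05 = 4.5704
θ' = -2.5488 + (11.8000/3.4)·tan(0.2)·0.05 = -2.5136
v' = 11.8000 + 2.2000·0.05 = 11.9100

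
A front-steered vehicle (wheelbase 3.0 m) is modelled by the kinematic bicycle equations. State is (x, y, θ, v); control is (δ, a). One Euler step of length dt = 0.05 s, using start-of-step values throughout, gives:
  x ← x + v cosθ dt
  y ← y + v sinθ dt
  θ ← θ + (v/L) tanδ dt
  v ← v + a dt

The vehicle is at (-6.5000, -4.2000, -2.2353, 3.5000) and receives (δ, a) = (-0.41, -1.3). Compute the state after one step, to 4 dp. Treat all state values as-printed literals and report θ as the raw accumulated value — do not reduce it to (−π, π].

(-6.6079, -4.3378, -2.2607, 3.4350)

x' = -6.5000 + 3.5000·cos(-2.2353)·0.05 = -6.6079
y' = -4.2000 + 3.5000·sin(-2.2353)·0.05 = -4.3378
θ' = -2.2353 + (3.5000/3.0)·tan(-0.41)·0.05 = -2.2607
v' = 3.5000 − 1.3000·0.05 = 3.4350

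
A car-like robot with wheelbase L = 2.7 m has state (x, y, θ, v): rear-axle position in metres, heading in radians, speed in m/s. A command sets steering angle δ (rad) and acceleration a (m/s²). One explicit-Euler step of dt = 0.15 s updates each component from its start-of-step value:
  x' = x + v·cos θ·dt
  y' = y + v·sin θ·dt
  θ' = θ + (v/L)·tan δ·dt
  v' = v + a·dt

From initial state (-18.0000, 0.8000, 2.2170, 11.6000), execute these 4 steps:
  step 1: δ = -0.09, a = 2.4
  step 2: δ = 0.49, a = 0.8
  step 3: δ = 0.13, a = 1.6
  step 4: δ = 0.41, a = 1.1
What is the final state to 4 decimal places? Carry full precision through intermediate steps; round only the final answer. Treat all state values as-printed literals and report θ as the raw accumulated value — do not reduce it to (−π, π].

after step 1 (δ=-0.09, a=2.4): (-19.047758, 2.189173, 2.158843, 11.960000)
after step 2 (δ=0.49, a=0.8): (-20.042956, 3.681828, 2.513250, 12.080000)
after step 3 (δ=0.13, a=1.6): (-21.508869, 4.746931, 2.600989, 12.320000)
after step 4 (δ=0.41, a=1.1): (-23.093340, 5.698011, 2.898470, 12.485000)

(-23.0933, 5.6980, 2.8985, 12.4850)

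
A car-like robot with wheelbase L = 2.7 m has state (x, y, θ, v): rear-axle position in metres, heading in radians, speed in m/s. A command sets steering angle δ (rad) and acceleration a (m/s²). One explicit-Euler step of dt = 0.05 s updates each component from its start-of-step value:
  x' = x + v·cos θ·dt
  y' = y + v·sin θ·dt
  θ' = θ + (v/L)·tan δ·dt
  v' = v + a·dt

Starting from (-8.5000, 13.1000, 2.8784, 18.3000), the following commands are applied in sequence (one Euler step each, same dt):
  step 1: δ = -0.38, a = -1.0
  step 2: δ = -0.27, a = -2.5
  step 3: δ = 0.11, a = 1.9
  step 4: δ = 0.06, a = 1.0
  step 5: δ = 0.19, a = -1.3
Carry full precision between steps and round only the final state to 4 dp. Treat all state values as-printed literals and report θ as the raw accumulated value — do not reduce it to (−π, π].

(-12.6700, 14.9055, 2.7719, 18.2050)

after step 1 (δ=-0.38, a=-1.0): (-9.383491, 13.338051, 2.743043, 18.250000)
after step 2 (δ=-0.27, a=-2.5): (-10.224474, 13.692175, 2.649509, 18.125000)
after step 3 (δ=0.11, a=1.9): (-11.023198, 14.120345, 2.686580, 18.220000)
after step 4 (δ=0.06, a=1.0): (-11.841509, 14.520705, 2.706849, 18.270000)
after step 5 (δ=0.19, a=-1.3): (-12.670033, 14.905451, 2.771917, 18.205000)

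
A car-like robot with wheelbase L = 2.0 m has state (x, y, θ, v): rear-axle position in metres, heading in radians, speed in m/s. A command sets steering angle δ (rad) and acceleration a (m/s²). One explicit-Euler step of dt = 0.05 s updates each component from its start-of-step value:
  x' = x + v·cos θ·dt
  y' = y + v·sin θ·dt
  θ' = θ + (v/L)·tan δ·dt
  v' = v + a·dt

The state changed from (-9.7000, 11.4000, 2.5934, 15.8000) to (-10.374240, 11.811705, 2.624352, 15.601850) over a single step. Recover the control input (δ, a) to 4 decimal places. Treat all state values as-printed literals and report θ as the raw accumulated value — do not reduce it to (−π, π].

δ = 0.0782, a = -3.9630

a = (v'−v)/dt = (-0.198150)/0.05 = -3.9630
Δθ = θ'−θ = 0.030952;  (v·dt/L) = 15.8000·0.05/2.0 = 0.395000
tan δ = Δθ·L/(v·dt) = 0.078359  →  δ = 0.0782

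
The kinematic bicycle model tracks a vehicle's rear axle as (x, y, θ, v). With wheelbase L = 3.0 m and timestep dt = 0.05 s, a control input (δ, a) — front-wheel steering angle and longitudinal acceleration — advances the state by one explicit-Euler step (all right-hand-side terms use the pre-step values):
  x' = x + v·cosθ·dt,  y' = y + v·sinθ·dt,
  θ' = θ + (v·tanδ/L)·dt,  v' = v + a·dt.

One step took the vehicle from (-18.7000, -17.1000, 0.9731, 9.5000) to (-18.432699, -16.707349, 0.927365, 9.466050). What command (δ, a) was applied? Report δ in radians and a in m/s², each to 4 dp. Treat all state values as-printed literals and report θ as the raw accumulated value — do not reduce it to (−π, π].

δ = -0.2812, a = -0.6790

a = (v'−v)/dt = (-0.033950)/0.05 = -0.6790
Δθ = θ'−θ = -0.045735;  (v·dt/L) = 9.5000·0.05/3.0 = 0.158333
tan δ = Δθ·L/(v·dt) = -0.288853  →  δ = -0.2812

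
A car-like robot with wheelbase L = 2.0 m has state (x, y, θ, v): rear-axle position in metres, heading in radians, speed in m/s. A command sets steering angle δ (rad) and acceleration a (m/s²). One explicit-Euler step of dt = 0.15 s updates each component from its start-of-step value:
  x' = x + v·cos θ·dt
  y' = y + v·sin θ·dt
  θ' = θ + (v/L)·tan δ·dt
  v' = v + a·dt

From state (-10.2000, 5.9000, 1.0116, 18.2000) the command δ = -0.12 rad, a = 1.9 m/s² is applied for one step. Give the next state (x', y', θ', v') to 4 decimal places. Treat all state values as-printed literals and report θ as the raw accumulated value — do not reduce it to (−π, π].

x' = -10.2000 + 18.2000·cos(1.0116)·0.15 = -8.7517
y' = 5.9000 + 18.2000·sin(1.0116)·0.15 = 8.2142
θ' = 1.0116 + (18.2000/2.0)·tan(-0.12)·0.15 = 0.8470
v' = 18.2000 + 1.9000·0.15 = 18.4850

(-8.7517, 8.2142, 0.8470, 18.4850)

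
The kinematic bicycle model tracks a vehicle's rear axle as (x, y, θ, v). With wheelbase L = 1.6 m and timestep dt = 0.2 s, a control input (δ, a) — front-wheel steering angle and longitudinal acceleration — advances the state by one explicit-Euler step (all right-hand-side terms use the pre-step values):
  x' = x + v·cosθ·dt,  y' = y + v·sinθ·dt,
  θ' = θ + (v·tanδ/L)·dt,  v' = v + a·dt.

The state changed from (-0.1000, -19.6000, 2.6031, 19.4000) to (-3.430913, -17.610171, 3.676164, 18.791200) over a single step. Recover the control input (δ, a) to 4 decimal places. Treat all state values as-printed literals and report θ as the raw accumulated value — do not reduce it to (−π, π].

a = (v'−v)/dt = (-0.608800)/0.2 = -3.0440
Δθ = θ'−θ = 1.073064;  (v·dt/L) = 19.4000·0.2/1.6 = 2.425000
tan δ = Δθ·L/(v·dt) = 0.442501  →  δ = 0.4166

δ = 0.4166, a = -3.0440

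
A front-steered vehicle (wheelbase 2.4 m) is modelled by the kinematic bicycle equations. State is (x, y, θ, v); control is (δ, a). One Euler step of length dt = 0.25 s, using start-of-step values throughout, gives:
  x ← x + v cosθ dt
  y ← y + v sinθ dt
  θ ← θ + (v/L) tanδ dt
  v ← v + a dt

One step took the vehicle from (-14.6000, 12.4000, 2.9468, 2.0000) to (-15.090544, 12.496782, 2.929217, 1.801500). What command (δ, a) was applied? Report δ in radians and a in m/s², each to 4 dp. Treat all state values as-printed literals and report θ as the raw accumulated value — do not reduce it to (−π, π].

δ = -0.0842, a = -0.7940

a = (v'−v)/dt = (-0.198500)/0.25 = -0.7940
Δθ = θ'−θ = -0.017583;  (v·dt/L) = 2.0000·0.25/2.4 = 0.208333
tan δ = Δθ·L/(v·dt) = -0.084398  →  δ = -0.0842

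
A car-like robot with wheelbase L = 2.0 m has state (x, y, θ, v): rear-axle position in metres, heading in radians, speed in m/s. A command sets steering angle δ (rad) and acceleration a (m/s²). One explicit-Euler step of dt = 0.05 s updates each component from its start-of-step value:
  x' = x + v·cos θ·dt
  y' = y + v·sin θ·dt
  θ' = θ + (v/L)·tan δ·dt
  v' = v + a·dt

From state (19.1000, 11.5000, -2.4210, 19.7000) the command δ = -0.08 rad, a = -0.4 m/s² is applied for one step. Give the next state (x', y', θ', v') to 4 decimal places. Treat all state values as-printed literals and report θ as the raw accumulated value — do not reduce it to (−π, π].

x' = 19.1000 + 19.7000·cos(-2.4210)·0.05 = 18.3599
y' = 11.5000 + 19.7000·sin(-2.4210)·0.05 = 10.8501
θ' = -2.4210 + (19.7000/2.0)·tan(-0.08)·0.05 = -2.4605
v' = 19.7000 − 0.4000·0.05 = 19.6800

(18.3599, 10.8501, -2.4605, 19.6800)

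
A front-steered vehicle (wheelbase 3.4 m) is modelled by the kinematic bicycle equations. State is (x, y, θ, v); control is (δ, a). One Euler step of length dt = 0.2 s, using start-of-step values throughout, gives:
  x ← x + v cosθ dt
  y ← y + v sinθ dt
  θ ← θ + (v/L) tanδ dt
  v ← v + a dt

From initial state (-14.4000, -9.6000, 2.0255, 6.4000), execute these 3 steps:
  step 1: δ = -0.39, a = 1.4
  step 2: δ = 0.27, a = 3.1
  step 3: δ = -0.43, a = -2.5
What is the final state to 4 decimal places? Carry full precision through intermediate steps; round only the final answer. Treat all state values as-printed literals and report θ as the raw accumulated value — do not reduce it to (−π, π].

(-15.9372, -5.8340, 1.7826, 6.8000)

after step 1 (δ=-0.39, a=1.4): (-14.962171, -8.450059, 1.870750, 6.680000)
after step 2 (δ=0.27, a=3.1): (-15.356927, -7.173711, 1.979500, 7.300000)
after step 3 (δ=-0.43, a=-2.5): (-15.937160, -5.833961, 1.782562, 6.800000)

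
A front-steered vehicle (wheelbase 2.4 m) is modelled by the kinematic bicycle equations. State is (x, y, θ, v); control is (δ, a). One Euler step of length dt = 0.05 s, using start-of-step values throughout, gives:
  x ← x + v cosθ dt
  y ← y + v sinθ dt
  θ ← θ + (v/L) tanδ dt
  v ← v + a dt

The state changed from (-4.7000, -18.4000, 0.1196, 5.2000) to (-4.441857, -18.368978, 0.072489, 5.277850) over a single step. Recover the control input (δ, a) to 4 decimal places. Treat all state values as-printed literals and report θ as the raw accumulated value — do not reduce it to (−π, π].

δ = -0.4102, a = 1.5570

a = (v'−v)/dt = (0.077850)/0.05 = 1.5570
Δθ = θ'−θ = -0.047111;  (v·dt/L) = 5.2000·0.05/2.4 = 0.108333
tan δ = Δθ·L/(v·dt) = -0.434871  →  δ = -0.4102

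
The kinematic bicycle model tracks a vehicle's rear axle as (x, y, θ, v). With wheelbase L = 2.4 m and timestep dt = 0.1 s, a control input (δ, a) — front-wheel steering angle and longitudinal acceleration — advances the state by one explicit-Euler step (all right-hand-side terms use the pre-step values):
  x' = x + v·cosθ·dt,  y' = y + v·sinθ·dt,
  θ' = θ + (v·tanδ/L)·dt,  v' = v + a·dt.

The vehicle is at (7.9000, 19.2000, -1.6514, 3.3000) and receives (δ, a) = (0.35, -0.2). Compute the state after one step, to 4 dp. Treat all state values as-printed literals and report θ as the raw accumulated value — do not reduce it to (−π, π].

x' = 7.9000 + 3.3000·cos(-1.6514)·0.1 = 7.8734
y' = 19.2000 + 3.3000·sin(-1.6514)·0.1 = 18.8711
θ' = -1.6514 + (3.3000/2.4)·tan(0.35)·0.1 = -1.6012
v' = 3.3000 − 0.2000·0.1 = 3.2800

(7.8734, 18.8711, -1.6012, 3.2800)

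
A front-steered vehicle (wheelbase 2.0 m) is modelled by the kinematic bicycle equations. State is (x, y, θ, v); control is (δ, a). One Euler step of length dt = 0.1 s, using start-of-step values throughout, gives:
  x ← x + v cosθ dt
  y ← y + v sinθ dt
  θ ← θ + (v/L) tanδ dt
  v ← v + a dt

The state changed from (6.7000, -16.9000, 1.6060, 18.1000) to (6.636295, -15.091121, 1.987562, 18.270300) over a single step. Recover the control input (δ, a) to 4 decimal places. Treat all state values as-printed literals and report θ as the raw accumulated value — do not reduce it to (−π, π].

δ = 0.3990, a = 1.7030

a = (v'−v)/dt = (0.170300)/0.1 = 1.7030
Δθ = θ'−θ = 0.381562;  (v·dt/L) = 18.1000·0.1/2.0 = 0.905000
tan δ = Δθ·L/(v·dt) = 0.421615  →  δ = 0.3990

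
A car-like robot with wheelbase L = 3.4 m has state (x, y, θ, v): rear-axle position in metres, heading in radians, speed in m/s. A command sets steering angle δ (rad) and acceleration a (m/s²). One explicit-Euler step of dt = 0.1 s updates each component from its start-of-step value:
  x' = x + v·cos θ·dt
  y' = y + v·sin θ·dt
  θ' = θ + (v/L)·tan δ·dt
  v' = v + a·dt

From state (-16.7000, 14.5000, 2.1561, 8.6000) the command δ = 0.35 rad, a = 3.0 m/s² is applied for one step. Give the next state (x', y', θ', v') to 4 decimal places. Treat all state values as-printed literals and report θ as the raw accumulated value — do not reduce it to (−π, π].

x' = -16.7000 + 8.6000·cos(2.1561)·0.1 = -17.1751
y' = 14.5000 + 8.6000·sin(2.1561)·0.1 = 15.2168
θ' = 2.1561 + (8.6000/3.4)·tan(0.35)·0.1 = 2.2484
v' = 8.6000 + 3.0000·0.1 = 8.9000

(-17.1751, 15.2168, 2.2484, 8.9000)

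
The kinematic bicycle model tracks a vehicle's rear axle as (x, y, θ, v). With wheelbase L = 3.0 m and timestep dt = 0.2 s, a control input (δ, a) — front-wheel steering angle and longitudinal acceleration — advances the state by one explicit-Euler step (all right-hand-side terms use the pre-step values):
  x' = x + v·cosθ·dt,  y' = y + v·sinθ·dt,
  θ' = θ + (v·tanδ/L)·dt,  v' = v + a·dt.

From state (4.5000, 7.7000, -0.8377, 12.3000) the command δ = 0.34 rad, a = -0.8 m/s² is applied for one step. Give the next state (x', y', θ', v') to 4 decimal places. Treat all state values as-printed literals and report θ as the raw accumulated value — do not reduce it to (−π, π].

(6.1462, 5.8720, -0.5476, 12.1400)

x' = 4.5000 + 12.3000·cos(-0.8377)·0.2 = 6.1462
y' = 7.7000 + 12.3000·sin(-0.8377)·0.2 = 5.8720
θ' = -0.8377 + (12.3000/3.0)·tan(0.34)·0.2 = -0.5476
v' = 12.3000 − 0.8000·0.2 = 12.1400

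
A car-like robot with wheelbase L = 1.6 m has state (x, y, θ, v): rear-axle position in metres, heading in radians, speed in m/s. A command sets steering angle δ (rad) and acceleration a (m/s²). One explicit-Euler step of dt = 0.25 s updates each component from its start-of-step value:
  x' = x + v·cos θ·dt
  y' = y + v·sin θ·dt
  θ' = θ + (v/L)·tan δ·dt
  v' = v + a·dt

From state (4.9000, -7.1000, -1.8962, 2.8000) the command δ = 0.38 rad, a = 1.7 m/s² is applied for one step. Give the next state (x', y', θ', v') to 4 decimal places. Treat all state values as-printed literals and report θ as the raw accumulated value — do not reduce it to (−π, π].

(4.6762, -7.7633, -1.7215, 3.2250)

x' = 4.9000 + 2.8000·cos(-1.8962)·0.25 = 4.6762
y' = -7.1000 + 2.8000·sin(-1.8962)·0.25 = -7.7633
θ' = -1.8962 + (2.8000/1.6)·tan(0.38)·0.25 = -1.7215
v' = 2.8000 + 1.7000·0.25 = 3.2250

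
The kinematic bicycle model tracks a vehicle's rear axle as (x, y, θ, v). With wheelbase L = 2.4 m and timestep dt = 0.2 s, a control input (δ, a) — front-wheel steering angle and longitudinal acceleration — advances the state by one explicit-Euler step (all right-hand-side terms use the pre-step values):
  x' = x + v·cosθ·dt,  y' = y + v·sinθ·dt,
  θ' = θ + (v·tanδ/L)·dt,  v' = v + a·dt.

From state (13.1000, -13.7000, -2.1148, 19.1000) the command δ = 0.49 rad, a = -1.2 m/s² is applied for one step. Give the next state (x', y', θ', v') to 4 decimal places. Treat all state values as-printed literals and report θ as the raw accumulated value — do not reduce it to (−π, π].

(11.1229, -16.9686, -1.2658, 18.8600)

x' = 13.1000 + 19.1000·cos(-2.1148)·0.2 = 11.1229
y' = -13.7000 + 19.1000·sin(-2.1148)·0.2 = -16.9686
θ' = -2.1148 + (19.1000/2.4)·tan(0.49)·0.2 = -1.2658
v' = 19.1000 − 1.2000·0.2 = 18.8600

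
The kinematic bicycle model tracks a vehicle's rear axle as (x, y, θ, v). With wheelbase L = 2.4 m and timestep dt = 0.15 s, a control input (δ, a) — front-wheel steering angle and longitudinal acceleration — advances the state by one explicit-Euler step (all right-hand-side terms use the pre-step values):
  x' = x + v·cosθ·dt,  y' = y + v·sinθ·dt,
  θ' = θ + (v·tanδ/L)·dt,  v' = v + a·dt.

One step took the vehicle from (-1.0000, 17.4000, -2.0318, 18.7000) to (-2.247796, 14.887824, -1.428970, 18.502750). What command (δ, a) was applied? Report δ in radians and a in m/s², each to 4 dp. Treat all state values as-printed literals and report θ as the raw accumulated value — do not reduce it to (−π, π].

δ = 0.4762, a = -1.3150

a = (v'−v)/dt = (-0.197250)/0.15 = -1.3150
Δθ = θ'−θ = 0.602830;  (v·dt/L) = 18.7000·0.15/2.4 = 1.168750
tan δ = Δθ·L/(v·dt) = 0.515790  →  δ = 0.4762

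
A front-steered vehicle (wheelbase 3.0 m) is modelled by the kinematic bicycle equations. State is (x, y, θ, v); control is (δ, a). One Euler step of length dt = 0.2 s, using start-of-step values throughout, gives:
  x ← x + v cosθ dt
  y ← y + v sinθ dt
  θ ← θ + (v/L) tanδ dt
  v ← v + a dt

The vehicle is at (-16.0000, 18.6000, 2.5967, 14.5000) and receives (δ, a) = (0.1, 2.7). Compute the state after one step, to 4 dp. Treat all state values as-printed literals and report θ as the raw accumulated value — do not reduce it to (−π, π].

(-18.4800, 20.1031, 2.6937, 15.0400)

x' = -16.0000 + 14.5000·cos(2.5967)·0.2 = -18.4800
y' = 18.6000 + 14.5000·sin(2.5967)·0.2 = 20.1031
θ' = 2.5967 + (14.5000/3.0)·tan(0.1)·0.2 = 2.6937
v' = 14.5000 + 2.7000·0.2 = 15.0400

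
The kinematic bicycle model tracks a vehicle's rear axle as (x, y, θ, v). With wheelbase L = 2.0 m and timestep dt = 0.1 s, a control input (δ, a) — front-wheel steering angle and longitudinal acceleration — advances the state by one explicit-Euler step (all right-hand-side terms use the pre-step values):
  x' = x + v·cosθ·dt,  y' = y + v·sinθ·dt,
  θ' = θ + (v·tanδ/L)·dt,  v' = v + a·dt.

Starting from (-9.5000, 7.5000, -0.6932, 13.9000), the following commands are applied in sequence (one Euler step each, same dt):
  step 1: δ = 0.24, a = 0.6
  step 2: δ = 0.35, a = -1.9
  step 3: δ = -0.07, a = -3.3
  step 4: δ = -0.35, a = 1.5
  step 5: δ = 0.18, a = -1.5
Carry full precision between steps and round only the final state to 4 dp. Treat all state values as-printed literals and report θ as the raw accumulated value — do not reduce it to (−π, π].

after step 1 (δ=0.24, a=0.6): (-8.430805, 6.611787, -0.523122, 13.960000)
after step 2 (δ=0.35, a=-1.9): (-7.221501, 5.914364, -0.268332, 13.770000)
after step 3 (δ=-0.07, a=-3.3): (-5.893777, 5.549289, -0.316606, 13.440000)
after step 4 (δ=-0.35, a=1.5): (-4.616577, 5.130844, -0.561905, 13.590000)
after step 5 (δ=0.18, a=-1.5): (-3.466535, 4.406770, -0.438257, 13.440000)

(-3.4665, 4.4068, -0.4383, 13.4400)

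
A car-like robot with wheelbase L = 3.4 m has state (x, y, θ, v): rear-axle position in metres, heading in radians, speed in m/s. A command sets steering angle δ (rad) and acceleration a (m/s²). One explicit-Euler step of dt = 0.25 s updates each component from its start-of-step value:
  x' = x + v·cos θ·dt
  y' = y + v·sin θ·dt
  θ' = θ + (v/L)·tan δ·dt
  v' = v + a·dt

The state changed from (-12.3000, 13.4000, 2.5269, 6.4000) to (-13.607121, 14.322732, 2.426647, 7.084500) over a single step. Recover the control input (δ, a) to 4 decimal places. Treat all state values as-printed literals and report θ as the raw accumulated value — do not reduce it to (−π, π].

a = (v'−v)/dt = (0.684500)/0.25 = 2.7380
Δθ = θ'−θ = -0.100253;  (v·dt/L) = 6.4000·0.25/3.4 = 0.470588
tan δ = Δθ·L/(v·dt) = -0.213038  →  δ = -0.2099

δ = -0.2099, a = 2.7380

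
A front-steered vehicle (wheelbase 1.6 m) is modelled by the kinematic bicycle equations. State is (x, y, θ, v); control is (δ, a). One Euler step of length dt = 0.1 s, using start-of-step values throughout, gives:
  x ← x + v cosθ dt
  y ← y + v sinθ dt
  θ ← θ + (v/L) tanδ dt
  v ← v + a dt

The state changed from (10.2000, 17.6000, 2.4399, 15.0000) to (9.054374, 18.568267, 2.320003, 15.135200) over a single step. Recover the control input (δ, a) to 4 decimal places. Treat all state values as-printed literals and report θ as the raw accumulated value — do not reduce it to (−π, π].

δ = -0.1272, a = 1.3520

a = (v'−v)/dt = (0.135200)/0.1 = 1.3520
Δθ = θ'−θ = -0.119897;  (v·dt/L) = 15.0000·0.1/1.6 = 0.937500
tan δ = Δθ·L/(v·dt) = -0.127890  →  δ = -0.1272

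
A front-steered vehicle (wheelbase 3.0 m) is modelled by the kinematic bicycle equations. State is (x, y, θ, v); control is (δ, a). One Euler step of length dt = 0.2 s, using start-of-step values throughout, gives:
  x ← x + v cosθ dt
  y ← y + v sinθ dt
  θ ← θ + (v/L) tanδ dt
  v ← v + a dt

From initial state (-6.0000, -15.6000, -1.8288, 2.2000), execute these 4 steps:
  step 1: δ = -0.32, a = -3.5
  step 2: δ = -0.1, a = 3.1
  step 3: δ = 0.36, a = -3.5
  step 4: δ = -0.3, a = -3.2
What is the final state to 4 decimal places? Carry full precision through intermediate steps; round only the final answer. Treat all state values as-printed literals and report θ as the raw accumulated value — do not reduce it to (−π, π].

after step 1 (δ=-0.32, a=-3.5): (-6.112266, -16.025437, -1.877404, 1.500000)
after step 2 (δ=-0.1, a=3.1): (-6.202814, -16.311445, -1.887437, 2.120000)
after step 3 (δ=0.36, a=-3.5): (-6.334838, -16.714367, -1.834239, 1.420000)
after step 4 (δ=-0.3, a=-3.2): (-6.408793, -16.988569, -1.863523, 0.780000)

(-6.4088, -16.9886, -1.8635, 0.7800)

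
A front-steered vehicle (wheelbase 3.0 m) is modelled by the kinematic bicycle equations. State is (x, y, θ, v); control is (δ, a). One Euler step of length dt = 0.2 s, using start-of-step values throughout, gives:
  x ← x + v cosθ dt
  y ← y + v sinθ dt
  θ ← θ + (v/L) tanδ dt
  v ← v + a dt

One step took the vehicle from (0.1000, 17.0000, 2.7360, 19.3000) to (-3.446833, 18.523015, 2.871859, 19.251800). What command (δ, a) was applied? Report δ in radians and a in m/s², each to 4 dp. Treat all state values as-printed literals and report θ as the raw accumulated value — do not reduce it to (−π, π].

a = (v'−v)/dt = (-0.048200)/0.2 = -0.2410
Δθ = θ'−θ = 0.135859;  (v·dt/L) = 19.3000·0.2/3.0 = 1.286667
tan δ = Δθ·L/(v·dt) = 0.105590  →  δ = 0.1052

δ = 0.1052, a = -0.2410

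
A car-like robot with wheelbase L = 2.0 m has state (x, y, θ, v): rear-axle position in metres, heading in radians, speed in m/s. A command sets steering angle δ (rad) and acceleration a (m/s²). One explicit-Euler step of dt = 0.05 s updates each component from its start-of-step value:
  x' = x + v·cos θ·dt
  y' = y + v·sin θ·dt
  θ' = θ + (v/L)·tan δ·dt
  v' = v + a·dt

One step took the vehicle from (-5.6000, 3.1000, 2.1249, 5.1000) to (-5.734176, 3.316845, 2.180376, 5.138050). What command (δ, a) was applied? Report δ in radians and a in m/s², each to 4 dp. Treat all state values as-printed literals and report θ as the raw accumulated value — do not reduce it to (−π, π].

δ = 0.4104, a = 0.7610

a = (v'−v)/dt = (0.038050)/0.05 = 0.7610
Δθ = θ'−θ = 0.055476;  (v·dt/L) = 5.1000·0.05/2.0 = 0.127500
tan δ = Δθ·L/(v·dt) = 0.435106  →  δ = 0.4104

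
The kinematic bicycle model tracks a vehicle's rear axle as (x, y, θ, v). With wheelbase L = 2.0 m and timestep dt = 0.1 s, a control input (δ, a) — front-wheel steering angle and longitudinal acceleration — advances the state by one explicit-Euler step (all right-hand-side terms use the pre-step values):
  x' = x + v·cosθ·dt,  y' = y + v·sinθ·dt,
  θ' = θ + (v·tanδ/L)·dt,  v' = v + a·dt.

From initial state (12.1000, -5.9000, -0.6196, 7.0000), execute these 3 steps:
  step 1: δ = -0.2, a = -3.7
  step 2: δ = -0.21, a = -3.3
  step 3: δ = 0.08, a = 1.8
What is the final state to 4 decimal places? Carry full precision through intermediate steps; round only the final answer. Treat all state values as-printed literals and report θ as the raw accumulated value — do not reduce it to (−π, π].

after step 1 (δ=-0.2, a=-3.7): (12.669878, -6.306497, -0.690549, 6.630000)
after step 2 (δ=-0.21, a=-3.3): (13.180982, -6.728801, -0.761205, 6.300000)
after step 3 (δ=0.08, a=1.8): (13.637105, -7.163372, -0.735951, 6.480000)

(13.6371, -7.1634, -0.7360, 6.4800)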